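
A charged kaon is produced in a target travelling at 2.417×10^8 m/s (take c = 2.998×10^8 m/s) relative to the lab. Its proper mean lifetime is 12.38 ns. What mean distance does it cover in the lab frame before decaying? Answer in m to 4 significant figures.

β = v/c = 2.417×10^8 / 2.998×10^8 = 0.806204
γ = 1/√(1 − 0.806204²) = 1.69022
Dilated lifetime: Δt = γτ₀ = 1.69022 × 12.38 ns = 20.9250 ns
d = vΔt = 0.806204c × 20.9250 ns = 2.41700×10^8 m/s × 2.09250×10^-8 s = 5.058 m

d ≈ 5.058 m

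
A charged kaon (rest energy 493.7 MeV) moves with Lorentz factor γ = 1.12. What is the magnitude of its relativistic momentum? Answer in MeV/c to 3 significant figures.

β = √(1 − 1/γ²) = √(1 − 1/1.12²) = 0.45034
p = γβm₀c = 1.12 × 0.45034 × 493.7 MeV/c = 249 MeV/c

p ≈ 249 MeV/c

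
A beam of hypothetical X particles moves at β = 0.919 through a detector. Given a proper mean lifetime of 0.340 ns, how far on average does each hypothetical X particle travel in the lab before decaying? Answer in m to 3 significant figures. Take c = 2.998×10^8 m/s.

γ = 1/√(1 − 0.919²) = 2.5364
Dilated lifetime: Δt = γτ₀ = 2.5364 × 0.340 ns = 0.86238 ns
d = vΔt = 0.919c × 0.86238 ns = 2.7552×10^8 m/s × 8.6238×10^-10 s = 0.238 m

d ≈ 0.238 m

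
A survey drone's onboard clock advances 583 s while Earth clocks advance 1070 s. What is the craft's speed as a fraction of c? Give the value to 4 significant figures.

γ = Δt/τ₀ = 1070/583 = 1.83533
β = √(1 − 1/γ²) = √(1 − 1/1.83533²) = 0.8385

β ≈ 0.8385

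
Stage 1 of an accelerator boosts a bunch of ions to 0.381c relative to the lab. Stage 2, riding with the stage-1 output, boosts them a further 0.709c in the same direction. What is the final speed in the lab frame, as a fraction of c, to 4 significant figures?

Compose boost 2: (0.709 + 0.381)/(1 + 0.709×0.381) = 1.090/1.27013 = 0.8582

u ≈ 0.8582c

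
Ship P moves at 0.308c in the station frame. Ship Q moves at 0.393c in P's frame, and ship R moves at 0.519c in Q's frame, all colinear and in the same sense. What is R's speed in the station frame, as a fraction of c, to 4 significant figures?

u ≈ 0.8639c

Compose boost 2: (0.393 + 0.308)/(1 + 0.393×0.308) = 0.7010/1.12104 = 0.625310
Compose boost 3: (0.519 + 0.625310)/(1 + 0.519×0.625310) = 1.14431/1.32454 = 0.8639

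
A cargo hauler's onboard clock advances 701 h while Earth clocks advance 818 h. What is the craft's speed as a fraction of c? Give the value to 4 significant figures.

γ = Δt/τ₀ = 818/701 = 1.16690
β = √(1 − 1/γ²) = √(1 − 1/1.16690²) = 0.5154

β ≈ 0.5154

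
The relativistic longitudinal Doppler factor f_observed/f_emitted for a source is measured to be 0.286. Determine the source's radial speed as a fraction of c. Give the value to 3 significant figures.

f_obs/f_src = √((1−β)/(1+β)) = 0.286  ⇒  (1−β)/(1+β) = 0.081796
β = |1 − D²|/(1 + D²) = |1 − 0.081796|/(1 + 0.081796) = 0.849

β ≈ 0.849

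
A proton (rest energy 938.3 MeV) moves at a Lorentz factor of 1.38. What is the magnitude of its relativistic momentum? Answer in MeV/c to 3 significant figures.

p ≈ 892 MeV/c

β = √(1 − 1/γ²) = √(1 − 1/1.38²) = 0.68913
p = γβm₀c = 1.38 × 0.68913 × 938.3 MeV/c = 892 MeV/c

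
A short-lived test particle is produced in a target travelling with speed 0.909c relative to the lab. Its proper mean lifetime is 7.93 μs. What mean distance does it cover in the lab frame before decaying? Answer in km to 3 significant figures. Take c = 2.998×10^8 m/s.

γ = 1/√(1 − 0.909²) = 2.3993
Dilated lifetime: Δt = γτ₀ = 2.3993 × 7.93 μs = 19.026 μs
d = vΔt = 0.909c × 19.026 μs = 2.7252×10^8 m/s × 1.9026×10^-5 s = 5.18 km

d ≈ 5.18 km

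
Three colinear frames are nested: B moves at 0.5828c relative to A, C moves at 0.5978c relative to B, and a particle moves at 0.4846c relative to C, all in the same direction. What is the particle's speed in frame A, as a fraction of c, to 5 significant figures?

Compose boost 2: (0.5978 + 0.5828)/(1 + 0.5978×0.5828) = 1.1806/1.348398 = 0.8755576
Compose boost 3: (0.4846 + 0.8755576)/(1 + 0.4846×0.8755576) = 1.360158/1.424295 = 0.95497

u ≈ 0.95497c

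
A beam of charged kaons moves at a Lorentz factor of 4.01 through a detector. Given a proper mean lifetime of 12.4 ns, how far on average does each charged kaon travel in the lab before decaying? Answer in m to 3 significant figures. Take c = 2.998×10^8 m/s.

β = √(1 − 1/γ²) = √(1 − 1/4.01²) = 0.96841
Dilated lifetime: Δt = γτ₀ = 4.01 × 12.4 ns = 49.724 ns
d = vΔt = 0.96841c × 49.724 ns = 2.9033×10^8 m/s × 4.9724×10^-8 s = 14.4 m

d ≈ 14.4 m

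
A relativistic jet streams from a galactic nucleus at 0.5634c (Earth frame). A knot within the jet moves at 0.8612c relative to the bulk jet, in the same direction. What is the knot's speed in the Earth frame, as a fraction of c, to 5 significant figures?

u ≈ 0.95920c

Relativistic velocity addition: u = (u' + v)/(1 + u'v/c²)
= (0.8612 + 0.5634)/(1 + 0.8612×0.5634) = 1.4246/1.485200 = 0.95920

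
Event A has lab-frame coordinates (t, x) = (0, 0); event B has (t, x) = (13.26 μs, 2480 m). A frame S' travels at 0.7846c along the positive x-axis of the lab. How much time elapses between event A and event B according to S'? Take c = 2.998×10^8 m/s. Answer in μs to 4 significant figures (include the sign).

Δt' ≈ 10.92 μs

γ = 1/√(1 − 0.7846²) = 1.61290
Δt' = γ(Δt − vΔx/c²) = 1.61290 × (13.26 μs − 0.7846×2480 m / (2.998×10^8 m/s))
= 1.61290 × (6.76965 μs) = 10.92 μs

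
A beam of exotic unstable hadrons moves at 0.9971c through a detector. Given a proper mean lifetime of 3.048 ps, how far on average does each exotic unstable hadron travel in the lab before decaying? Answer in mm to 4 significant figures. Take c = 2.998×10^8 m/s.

γ = 1/√(1 − 0.9971²) = 13.1402
Dilated lifetime: Δt = γτ₀ = 13.1402 × 3.048 ps = 40.0512 ps
d = vΔt = 0.9971c × 40.0512 ps = 2.98931×10^8 m/s × 4.00512×10^-11 s = 11.97 mm

d ≈ 11.97 mm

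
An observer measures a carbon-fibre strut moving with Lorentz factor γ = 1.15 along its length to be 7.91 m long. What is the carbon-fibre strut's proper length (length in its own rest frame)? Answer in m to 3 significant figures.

L₀ ≈ 9.10 m

γ = 1.15 (given)
L₀ = γL = 1.15 × 7.91 = 9.10 m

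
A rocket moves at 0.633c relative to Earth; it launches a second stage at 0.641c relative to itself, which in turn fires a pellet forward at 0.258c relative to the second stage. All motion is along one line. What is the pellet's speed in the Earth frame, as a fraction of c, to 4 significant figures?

u ≈ 0.9436c

Compose boost 2: (0.641 + 0.633)/(1 + 0.641×0.633) = 1.274/1.40575 = 0.906276
Compose boost 3: (0.258 + 0.906276)/(1 + 0.258×0.906276) = 1.16428/1.23382 = 0.9436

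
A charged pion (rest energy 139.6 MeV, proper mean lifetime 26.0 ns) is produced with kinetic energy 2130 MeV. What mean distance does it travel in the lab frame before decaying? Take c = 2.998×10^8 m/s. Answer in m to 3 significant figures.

γ = 1 + K/(m₀c²) = 1 + 2130/139.6 = 16.258
β = √(1 − 1/γ²) = 0.99811
Dilated lifetime: γτ₀ = 16.258 × 26.0 ns = 422.70 ns
d = βc·γτ₀ = 0.99811 × (2.998×10^8 m/s) × 4.2270×10^-7 s = 126 m

d ≈ 126 m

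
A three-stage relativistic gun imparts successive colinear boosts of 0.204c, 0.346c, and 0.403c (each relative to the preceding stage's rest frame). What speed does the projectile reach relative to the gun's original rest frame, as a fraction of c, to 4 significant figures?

Compose boost 2: (0.346 + 0.204)/(1 + 0.346×0.204) = 0.5500/1.07058 = 0.513738
Compose boost 3: (0.403 + 0.513738)/(1 + 0.403×0.513738) = 0.916738/1.20704 = 0.7595

u ≈ 0.7595c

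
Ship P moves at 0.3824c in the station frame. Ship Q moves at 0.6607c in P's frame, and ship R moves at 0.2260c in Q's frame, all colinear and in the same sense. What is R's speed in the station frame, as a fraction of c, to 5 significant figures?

Compose boost 2: (0.6607 + 0.3824)/(1 + 0.6607×0.3824) = 1.0431/1.252652 = 0.8327135
Compose boost 3: (0.2260 + 0.8327135)/(1 + 0.2260×0.8327135) = 1.058714/1.188193 = 0.89103

u ≈ 0.89103c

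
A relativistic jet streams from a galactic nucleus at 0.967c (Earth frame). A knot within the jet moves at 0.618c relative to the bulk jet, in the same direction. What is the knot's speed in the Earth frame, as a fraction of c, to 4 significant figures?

Relativistic velocity addition: u = (u' + v)/(1 + u'v/c²)
= (0.618 + 0.967)/(1 + 0.618×0.967) = 1.585/1.59761 = 0.9921

u ≈ 0.9921c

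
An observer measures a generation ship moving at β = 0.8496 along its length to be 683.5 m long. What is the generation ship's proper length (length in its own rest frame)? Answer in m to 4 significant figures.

γ = 1/√(1 − 0.8496²) = 1.89599
L₀ = γL = 1.89599 × 683.5 = 1296 m

L₀ ≈ 1296 m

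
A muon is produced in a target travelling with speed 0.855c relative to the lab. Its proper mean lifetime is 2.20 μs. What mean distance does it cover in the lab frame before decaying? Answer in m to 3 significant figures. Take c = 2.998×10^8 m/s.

γ = 1/√(1 − 0.855²) = 1.9282
Dilated lifetime: Δt = γτ₀ = 1.9282 × 2.20 μs = 4.2420 μs
d = vΔt = 0.855c × 4.2420 μs = 2.5633×10^8 m/s × 4.2420×10^-6 s = 1090 m

d ≈ 1090 m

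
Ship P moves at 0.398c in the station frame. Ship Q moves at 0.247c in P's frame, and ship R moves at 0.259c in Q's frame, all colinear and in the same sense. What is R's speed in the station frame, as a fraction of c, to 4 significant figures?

Compose boost 2: (0.247 + 0.398)/(1 + 0.247×0.398) = 0.6450/1.09831 = 0.587268
Compose boost 3: (0.259 + 0.587268)/(1 + 0.259×0.587268) = 0.846268/1.15210 = 0.7345

u ≈ 0.7345c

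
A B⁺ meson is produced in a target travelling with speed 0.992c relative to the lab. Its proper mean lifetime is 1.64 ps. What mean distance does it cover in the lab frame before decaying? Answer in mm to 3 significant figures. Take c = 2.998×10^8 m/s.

d ≈ 3.86 mm

γ = 1/√(1 − 0.992²) = 7.9216
Dilated lifetime: Δt = γτ₀ = 7.9216 × 1.64 ps = 12.991 ps
d = vΔt = 0.992c × 12.991 ps = 2.9740×10^8 m/s × 1.2991×10^-11 s = 3.86 mm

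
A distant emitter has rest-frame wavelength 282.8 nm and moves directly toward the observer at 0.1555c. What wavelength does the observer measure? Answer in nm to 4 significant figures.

Relativistic Doppler: λ_obs = λ_src √((1−β)/(1+β))
= 282.8 × √(0.844500/1.15550) = 282.8 × 0.854899 = 241.8 nm

λ_obs ≈ 241.8 nm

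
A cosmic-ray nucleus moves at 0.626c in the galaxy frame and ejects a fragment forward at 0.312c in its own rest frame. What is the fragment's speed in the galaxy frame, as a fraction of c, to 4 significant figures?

Compose boost 2: (0.312 + 0.626)/(1 + 0.312×0.626) = 0.9380/1.19531 = 0.7847

u ≈ 0.7847c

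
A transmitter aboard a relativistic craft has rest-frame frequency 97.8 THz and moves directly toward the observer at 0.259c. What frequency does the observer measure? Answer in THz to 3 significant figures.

Relativistic Doppler: f_obs = f_src √((1+β)/(1−β))
= 97.8 × √(1.2590/0.74100) = 97.8 × 1.3035 = 127 THz

f_obs ≈ 127 THz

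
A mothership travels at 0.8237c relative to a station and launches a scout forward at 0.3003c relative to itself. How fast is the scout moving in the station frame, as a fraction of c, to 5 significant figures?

Compose boost 2: (0.3003 + 0.8237)/(1 + 0.3003×0.8237) = 1.1240/1.247357 = 0.90111

u ≈ 0.90111c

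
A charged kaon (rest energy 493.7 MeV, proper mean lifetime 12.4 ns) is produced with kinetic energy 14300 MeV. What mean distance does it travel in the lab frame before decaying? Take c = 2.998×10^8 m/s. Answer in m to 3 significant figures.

d ≈ 111 m

γ = 1 + K/(m₀c²) = 1 + 14300/493.7 = 29.965
β = √(1 − 1/γ²) = 0.99944
Dilated lifetime: γτ₀ = 29.965 × 12.4 ns = 371.57 ns
d = βc·γτ₀ = 0.99944 × (2.998×10^8 m/s) × 3.7157×10^-7 s = 111 m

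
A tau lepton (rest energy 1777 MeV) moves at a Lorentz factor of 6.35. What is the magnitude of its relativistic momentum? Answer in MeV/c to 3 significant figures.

β = √(1 − 1/γ²) = √(1 − 1/6.35²) = 0.98752
p = γβm₀c = 6.35 × 0.98752 × 1777 MeV/c = 11100 MeV/c

p ≈ 11100 MeV/c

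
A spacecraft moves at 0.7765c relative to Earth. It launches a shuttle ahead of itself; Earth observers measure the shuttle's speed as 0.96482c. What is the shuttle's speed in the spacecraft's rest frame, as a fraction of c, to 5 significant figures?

u' ≈ 0.75083c

Inverse velocity addition: u' = (u − v)/(1 − uv/c²)
= (0.96482 − 0.7765)/(1 − 0.96482×0.7765) = 0.18832/0.2508173 = 0.75083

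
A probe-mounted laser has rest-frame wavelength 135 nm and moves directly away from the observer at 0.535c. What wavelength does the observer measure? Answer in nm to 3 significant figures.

λ_obs ≈ 245 nm

Relativistic Doppler: λ_obs = λ_src √((1+β)/(1−β))
= 135 × √(1.5350/0.46500) = 135 × 1.8169 = 245 nm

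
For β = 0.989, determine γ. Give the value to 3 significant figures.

γ ≈ 6.76

γ = 1/√(1 − β²) = 1/√(1 − 0.989²) = 1/√(0.021879) = 6.76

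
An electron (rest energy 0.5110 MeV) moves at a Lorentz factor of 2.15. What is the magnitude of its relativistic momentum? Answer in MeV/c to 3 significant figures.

p ≈ 0.973 MeV/c

β = √(1 − 1/γ²) = √(1 − 1/2.15²) = 0.88525
p = γβm₀c = 2.15 × 0.88525 × 0.5110 MeV/c = 0.973 MeV/c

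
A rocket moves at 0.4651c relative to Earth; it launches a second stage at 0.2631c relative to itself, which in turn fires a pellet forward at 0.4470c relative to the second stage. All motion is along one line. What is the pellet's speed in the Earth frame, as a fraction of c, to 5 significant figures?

u ≈ 0.84945c

Compose boost 2: (0.2631 + 0.4651)/(1 + 0.2631×0.4651) = 0.72820/1.122368 = 0.6488069
Compose boost 3: (0.4470 + 0.6488069)/(1 + 0.4470×0.6488069) = 1.095807/1.290017 = 0.84945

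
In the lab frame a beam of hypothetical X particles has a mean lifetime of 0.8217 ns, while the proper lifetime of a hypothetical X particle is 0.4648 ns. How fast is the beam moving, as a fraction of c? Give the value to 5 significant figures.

β ≈ 0.82464

γ = Δt/τ₀ = 0.8217/0.4648 = 1.767857
β = √(1 − 1/γ²) = √(1 − 1/1.767857²) = 0.82464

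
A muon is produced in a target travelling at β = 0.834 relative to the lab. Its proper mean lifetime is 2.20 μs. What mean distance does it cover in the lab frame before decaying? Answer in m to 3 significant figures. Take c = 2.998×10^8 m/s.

γ = 1/√(1 − 0.834²) = 1.8124
Dilated lifetime: Δt = γτ₀ = 1.8124 × 2.20 μs = 3.9872 μs
d = vΔt = 0.834c × 3.9872 μs = 2.5003×10^8 m/s × 3.9872×10^-6 s = 997 m

d ≈ 997 m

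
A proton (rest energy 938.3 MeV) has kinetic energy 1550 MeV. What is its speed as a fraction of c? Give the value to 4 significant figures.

γ = 1 + K/(m₀c²) = 1 + 1550/938.3 = 2.65192
β = √(1 − 1/γ²) = 0.9262

β ≈ 0.9262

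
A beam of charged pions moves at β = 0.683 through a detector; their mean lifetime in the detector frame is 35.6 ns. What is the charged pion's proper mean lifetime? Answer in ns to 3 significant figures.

τ₀ ≈ 26.0 ns

γ = 1/√(1 − 0.683²) = 1.3691
Proper time: τ₀ = Δt/γ = 35.6/1.3691 = 26.0 ns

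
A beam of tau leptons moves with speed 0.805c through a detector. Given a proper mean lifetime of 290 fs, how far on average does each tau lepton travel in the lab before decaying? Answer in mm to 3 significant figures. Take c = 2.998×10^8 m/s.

d ≈ 0.118 mm

γ = 1/√(1 − 0.805²) = 1.6856
Dilated lifetime: Δt = γτ₀ = 1.6856 × 290 fs = 488.81 fs
d = vΔt = 0.805c × 488.81 fs = 2.4134×10^8 m/s × 4.8881×10^-13 s = 0.118 mm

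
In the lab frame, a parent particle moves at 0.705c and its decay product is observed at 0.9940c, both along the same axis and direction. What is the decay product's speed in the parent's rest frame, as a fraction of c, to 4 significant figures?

Inverse velocity addition: u' = (u − v)/(1 − uv/c²)
= (0.9940 − 0.705)/(1 − 0.9940×0.705) = 0.2890/0.299230 = 0.9658

u' ≈ 0.9658c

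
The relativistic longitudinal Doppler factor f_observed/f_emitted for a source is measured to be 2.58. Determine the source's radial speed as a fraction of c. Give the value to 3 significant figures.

β ≈ 0.739

f_obs/f_src = √((1+β)/(1−β)) = 2.58  ⇒  (1+β)/(1−β) = 6.6564
β = |1 − D²|/(1 + D²) = |1 − 6.6564|/(1 + 6.6564) = 0.739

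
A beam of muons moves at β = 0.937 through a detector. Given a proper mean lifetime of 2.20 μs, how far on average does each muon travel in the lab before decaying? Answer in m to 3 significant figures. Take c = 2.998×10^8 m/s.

γ = 1/√(1 − 0.937²) = 2.8626
Dilated lifetime: Δt = γτ₀ = 2.8626 × 2.20 μs = 6.2978 μs
d = vΔt = 0.937c × 6.2978 μs = 2.8091×10^8 m/s × 6.2978×10^-6 s = 1770 m

d ≈ 1770 m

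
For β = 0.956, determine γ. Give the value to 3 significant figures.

γ = 1/√(1 − β²) = 1/√(1 − 0.956²) = 1/√(0.086064) = 3.41

γ ≈ 3.41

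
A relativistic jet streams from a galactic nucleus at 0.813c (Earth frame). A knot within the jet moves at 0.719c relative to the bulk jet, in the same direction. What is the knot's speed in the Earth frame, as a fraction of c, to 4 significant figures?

Relativistic velocity addition: u = (u' + v)/(1 + u'v/c²)
= (0.719 + 0.813)/(1 + 0.719×0.813) = 1.532/1.58455 = 0.9668

u ≈ 0.9668c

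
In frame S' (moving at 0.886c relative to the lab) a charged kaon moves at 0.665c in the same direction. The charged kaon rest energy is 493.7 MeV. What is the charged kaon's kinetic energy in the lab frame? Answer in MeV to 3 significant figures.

K ≈ 1770 MeV

u_lab = (0.665 + 0.886)/(1 + 0.665×0.886) = 0.975969
γ = 1/√(1 − 0.975969²) = 4.5891
K = (γ − 1)m₀c² = (4.5891 − 1) × 493.7 = 3.5891 × 493.7 = 1770 MeV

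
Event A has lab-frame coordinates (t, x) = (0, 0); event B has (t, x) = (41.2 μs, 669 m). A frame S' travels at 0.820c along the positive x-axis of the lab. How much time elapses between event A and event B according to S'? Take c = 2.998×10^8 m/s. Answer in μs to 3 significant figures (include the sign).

Δt' ≈ 68.8 μs

γ = 1/√(1 − 0.820²) = 1.7471
Δt' = γ(Δt − vΔx/c²) = 1.7471 × (41.2 μs − 0.820×669 m / (2.998×10^8 m/s))
= 1.7471 × (39.370 μs) = 68.8 μs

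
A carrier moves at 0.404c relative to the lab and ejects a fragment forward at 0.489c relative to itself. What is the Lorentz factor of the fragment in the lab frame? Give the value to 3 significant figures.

γ ≈ 1.50

u_lab = (0.489 + 0.404)/(1 + 0.489×0.404) = 0.8930/1.19756 = 0.745685
γ = 1/√(1 − 0.745685²) = 1.50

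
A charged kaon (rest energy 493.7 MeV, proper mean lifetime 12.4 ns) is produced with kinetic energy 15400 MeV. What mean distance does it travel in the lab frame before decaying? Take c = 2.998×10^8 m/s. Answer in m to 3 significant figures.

d ≈ 120 m

γ = 1 + K/(m₀c²) = 1 + 15400/493.7 = 32.193
β = √(1 − 1/γ²) = 0.99952
Dilated lifetime: γτ₀ = 32.193 × 12.4 ns = 399.19 ns
d = βc·γτ₀ = 0.99952 × (2.998×10^8 m/s) × 3.9919×10^-7 s = 120 m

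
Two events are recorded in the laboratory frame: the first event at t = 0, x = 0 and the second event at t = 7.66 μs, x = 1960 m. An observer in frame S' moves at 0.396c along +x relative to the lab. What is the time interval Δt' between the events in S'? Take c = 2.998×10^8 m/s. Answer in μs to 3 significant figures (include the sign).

Δt' ≈ 5.52 μs

γ = 1/√(1 − 0.396²) = 1.0890
Δt' = γ(Δt − vΔx/c²) = 1.0890 × (7.66 μs − 0.396×1960 m / (2.998×10^8 m/s))
= 1.0890 × (5.0711 μs) = 5.52 μs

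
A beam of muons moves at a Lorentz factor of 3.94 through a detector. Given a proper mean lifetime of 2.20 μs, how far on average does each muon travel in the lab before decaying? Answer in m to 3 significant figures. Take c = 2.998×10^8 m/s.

d ≈ 2510 m

β = √(1 − 1/γ²) = √(1 − 1/3.94²) = 0.96725
Dilated lifetime: Δt = γτ₀ = 3.94 × 2.20 μs = 8.6680 μs
d = vΔt = 0.96725c × 8.6680 μs = 2.8998×10^8 m/s × 8.6680×10^-6 s = 2510 m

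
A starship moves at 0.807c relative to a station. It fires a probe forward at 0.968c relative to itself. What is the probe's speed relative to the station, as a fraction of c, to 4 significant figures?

Relativistic velocity addition: u = (u' + v)/(1 + u'v/c²)
= (0.968 + 0.807)/(1 + 0.968×0.807) = 1.775/1.78118 = 0.9965

u ≈ 0.9965c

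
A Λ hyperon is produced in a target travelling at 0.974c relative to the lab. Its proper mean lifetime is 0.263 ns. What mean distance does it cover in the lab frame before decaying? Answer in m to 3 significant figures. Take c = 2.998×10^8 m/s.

d ≈ 0.339 m

γ = 1/√(1 − 0.974²) = 4.4141
Dilated lifetime: Δt = γτ₀ = 4.4141 × 0.263 ns = 1.1609 ns
d = vΔt = 0.974c × 1.1609 ns = 2.9201×10^8 m/s × 1.1609×10^-9 s = 0.339 m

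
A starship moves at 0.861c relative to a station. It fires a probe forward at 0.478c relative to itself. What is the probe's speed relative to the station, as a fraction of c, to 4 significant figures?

u ≈ 0.9486c

Relativistic velocity addition: u = (u' + v)/(1 + u'v/c²)
= (0.478 + 0.861)/(1 + 0.478×0.861) = 1.339/1.41156 = 0.9486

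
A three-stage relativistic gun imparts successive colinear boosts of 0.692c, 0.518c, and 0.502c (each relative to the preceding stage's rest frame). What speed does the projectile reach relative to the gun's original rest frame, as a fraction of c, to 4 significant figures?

u ≈ 0.9624c

Compose boost 2: (0.518 + 0.692)/(1 + 0.518×0.692) = 1.210/1.35846 = 0.890717
Compose boost 3: (0.502 + 0.890717)/(1 + 0.502×0.890717) = 1.39272/1.44714 = 0.9624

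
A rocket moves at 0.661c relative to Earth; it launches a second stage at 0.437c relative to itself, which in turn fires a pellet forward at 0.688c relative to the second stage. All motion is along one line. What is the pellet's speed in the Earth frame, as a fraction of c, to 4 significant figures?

u ≈ 0.9709c

Compose boost 2: (0.437 + 0.661)/(1 + 0.437×0.661) = 1.098/1.28886 = 0.851918
Compose boost 3: (0.688 + 0.851918)/(1 + 0.688×0.851918) = 1.53992/1.58612 = 0.9709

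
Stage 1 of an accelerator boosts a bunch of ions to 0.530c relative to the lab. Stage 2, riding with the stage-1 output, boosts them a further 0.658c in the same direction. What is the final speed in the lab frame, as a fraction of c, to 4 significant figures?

Compose boost 2: (0.658 + 0.530)/(1 + 0.658×0.530) = 1.188/1.34874 = 0.8808

u ≈ 0.8808c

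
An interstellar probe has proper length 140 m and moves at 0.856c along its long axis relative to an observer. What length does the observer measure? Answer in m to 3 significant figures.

γ = 1/√(1 − 0.856²) = 1.9343
Length contraction: L = L₀/γ = 140/1.9343 = 72.4 m

L ≈ 72.4 m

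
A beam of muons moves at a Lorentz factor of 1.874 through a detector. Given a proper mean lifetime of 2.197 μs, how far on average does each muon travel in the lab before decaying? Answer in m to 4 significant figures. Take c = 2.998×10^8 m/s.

β = √(1 − 1/γ²) = √(1 − 1/1.874²) = 0.845726
Dilated lifetime: Δt = γτ₀ = 1.874 × 2.197 μs = 4.11718 μs
d = vΔt = 0.845726c × 4.11718 μs = 2.53549×10^8 m/s × 4.11718×10^-6 s = 1044 m

d ≈ 1044 m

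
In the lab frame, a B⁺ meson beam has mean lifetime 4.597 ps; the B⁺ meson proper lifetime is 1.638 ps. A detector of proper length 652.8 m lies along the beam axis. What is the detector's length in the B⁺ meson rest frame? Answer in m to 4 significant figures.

Time dilation ⇒ γ = Δt/τ₀ = 4.597/1.638 = 2.80647
Length contraction: L = L₀/γ = 652.8/2.80647 = 232.6 m

L ≈ 232.6 m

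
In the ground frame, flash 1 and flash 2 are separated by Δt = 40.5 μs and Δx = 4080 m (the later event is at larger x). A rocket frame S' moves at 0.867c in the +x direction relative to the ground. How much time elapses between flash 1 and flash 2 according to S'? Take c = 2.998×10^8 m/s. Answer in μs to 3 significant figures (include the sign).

γ = 1/√(1 − 0.867²) = 2.0068
Δt' = γ(Δt − vΔx/c²) = 2.0068 × (40.5 μs − 0.867×4080 m / (2.998×10^8 m/s))
= 2.0068 × (28.701 μs) = 57.6 μs

Δt' ≈ 57.6 μs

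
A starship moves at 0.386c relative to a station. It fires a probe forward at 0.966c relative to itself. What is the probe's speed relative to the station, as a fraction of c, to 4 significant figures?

u ≈ 0.9848c

Relativistic velocity addition: u = (u' + v)/(1 + u'v/c²)
= (0.966 + 0.386)/(1 + 0.966×0.386) = 1.352/1.37288 = 0.9848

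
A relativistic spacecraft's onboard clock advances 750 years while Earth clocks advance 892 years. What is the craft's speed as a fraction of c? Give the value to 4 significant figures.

β ≈ 0.5413

γ = Δt/τ₀ = 892/750 = 1.18933
β = √(1 − 1/γ²) = √(1 − 1/1.18933²) = 0.5413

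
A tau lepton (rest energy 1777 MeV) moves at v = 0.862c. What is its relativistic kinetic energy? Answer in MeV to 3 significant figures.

γ = 1/√(1 − 0.862²) = 1.9727
K = (γ − 1)m₀c² = (1.9727 − 1) × 1777 MeV = 0.97274 × 1777 MeV = 1730 MeV

K ≈ 1730 MeV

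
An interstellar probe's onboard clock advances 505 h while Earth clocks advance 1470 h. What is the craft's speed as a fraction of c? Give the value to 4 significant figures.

β ≈ 0.9391

γ = Δt/τ₀ = 1470/505 = 2.91089
β = √(1 − 1/γ²) = √(1 − 1/2.91089²) = 0.9391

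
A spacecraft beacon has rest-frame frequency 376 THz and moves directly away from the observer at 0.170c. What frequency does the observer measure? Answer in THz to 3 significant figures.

Relativistic Doppler: f_obs = f_src √((1−β)/(1+β))
= 376 × √(0.83000/1.1700) = 376 × 0.84226 = 317 THz

f_obs ≈ 317 THz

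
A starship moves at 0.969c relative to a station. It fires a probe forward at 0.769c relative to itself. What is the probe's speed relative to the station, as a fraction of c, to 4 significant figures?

u ≈ 0.9959c

Relativistic velocity addition: u = (u' + v)/(1 + u'v/c²)
= (0.769 + 0.969)/(1 + 0.769×0.969) = 1.738/1.74516 = 0.9959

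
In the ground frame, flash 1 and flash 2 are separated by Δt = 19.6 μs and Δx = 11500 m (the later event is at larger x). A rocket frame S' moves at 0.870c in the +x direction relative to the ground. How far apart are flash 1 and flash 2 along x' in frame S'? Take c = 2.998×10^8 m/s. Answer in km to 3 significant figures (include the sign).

Δx' ≈ 13.0 km

γ = 1/√(1 − 0.870²) = 2.0282
Δx' = γ(Δx − vΔt) = 2.0282 × (11500 m − 0.870×(2.998×10^8 m/s)×19.6×10^-6 s)
= 2.0282 × (6387.8 m) = 13.0 km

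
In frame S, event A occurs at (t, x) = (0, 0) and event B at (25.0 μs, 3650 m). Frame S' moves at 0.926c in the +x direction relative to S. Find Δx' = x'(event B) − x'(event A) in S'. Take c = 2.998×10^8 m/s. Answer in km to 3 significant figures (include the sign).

Δx' ≈ -8.72 km

γ = 1/√(1 − 0.926²) = 2.6488
Δx' = γ(Δx − vΔt) = 2.6488 × (3650 m − 0.926×(2.998×10^8 m/s)×25.0×10^-6 s)
= 2.6488 × (-3290.4 m) = -8.72 km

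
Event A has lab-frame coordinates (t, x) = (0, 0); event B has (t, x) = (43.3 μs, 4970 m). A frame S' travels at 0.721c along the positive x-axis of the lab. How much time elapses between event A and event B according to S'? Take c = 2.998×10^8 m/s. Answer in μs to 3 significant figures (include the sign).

Δt' ≈ 45.2 μs

γ = 1/√(1 − 0.721²) = 1.4431
Δt' = γ(Δt − vΔx/c²) = 1.4431 × (43.3 μs − 0.721×4970 m / (2.998×10^8 m/s))
= 1.4431 × (31.347 μs) = 45.2 μs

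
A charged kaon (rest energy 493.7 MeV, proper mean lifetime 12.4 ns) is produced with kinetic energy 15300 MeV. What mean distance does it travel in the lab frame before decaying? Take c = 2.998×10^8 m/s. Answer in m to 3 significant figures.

γ = 1 + K/(m₀c²) = 1 + 15300/493.7 = 31.990
β = √(1 − 1/γ²) = 0.99951
Dilated lifetime: γτ₀ = 31.990 × 12.4 ns = 396.68 ns
d = βc·γτ₀ = 0.99951 × (2.998×10^8 m/s) × 3.9668×10^-7 s = 119 m

d ≈ 119 m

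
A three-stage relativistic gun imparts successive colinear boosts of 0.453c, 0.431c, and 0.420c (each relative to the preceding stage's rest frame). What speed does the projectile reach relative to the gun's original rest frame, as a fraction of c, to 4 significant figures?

u ≈ 0.8848c

Compose boost 2: (0.431 + 0.453)/(1 + 0.431×0.453) = 0.8840/1.19524 = 0.739599
Compose boost 3: (0.420 + 0.739599)/(1 + 0.420×0.739599) = 1.15960/1.31063 = 0.8848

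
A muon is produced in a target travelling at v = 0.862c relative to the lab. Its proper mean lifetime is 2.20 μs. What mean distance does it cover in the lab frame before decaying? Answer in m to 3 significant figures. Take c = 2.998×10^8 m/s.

γ = 1/√(1 − 0.862²) = 1.9727
Dilated lifetime: Δt = γτ₀ = 1.9727 × 2.20 μs = 4.3400 μs
d = vΔt = 0.862c × 4.3400 μs = 2.5843×10^8 m/s × 4.3400×10^-6 s = 1120 m

d ≈ 1120 m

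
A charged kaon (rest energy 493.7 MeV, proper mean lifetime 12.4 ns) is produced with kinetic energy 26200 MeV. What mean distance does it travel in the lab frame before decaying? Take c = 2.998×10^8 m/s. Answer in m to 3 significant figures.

γ = 1 + K/(m₀c²) = 1 + 26200/493.7 = 54.069
β = √(1 − 1/γ²) = 0.99983
Dilated lifetime: γτ₀ = 54.069 × 12.4 ns = 670.45 ns
d = βc·γτ₀ = 0.99983 × (2.998×10^8 m/s) × 6.7045×10^-7 s = 201 m

d ≈ 201 m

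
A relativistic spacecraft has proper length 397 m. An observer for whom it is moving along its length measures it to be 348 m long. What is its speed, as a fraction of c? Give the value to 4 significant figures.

β ≈ 0.4813

γ = L₀/L = 397/348 = 1.14080
β = √(1 − 1/γ²) = 0.4813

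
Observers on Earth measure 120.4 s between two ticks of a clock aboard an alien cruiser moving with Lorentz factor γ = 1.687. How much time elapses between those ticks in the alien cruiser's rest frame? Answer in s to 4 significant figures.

τ₀ ≈ 71.37 s

γ = 1.687 (given)
Proper time: τ₀ = Δt/γ = 120.4/1.687 = 71.37 s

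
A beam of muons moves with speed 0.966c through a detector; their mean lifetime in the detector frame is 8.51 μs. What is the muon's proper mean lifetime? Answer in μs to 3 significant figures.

γ = 1/√(1 − 0.966²) = 3.8678
Proper time: τ₀ = Δt/γ = 8.51/3.8678 = 2.20 μs

τ₀ ≈ 2.20 μs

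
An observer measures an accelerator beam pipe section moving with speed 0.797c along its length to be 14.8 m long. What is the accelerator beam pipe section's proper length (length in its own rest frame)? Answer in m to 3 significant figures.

γ = 1/√(1 − 0.797²) = 1.6557
L₀ = γL = 1.6557 × 14.8 = 24.5 m

L₀ ≈ 24.5 m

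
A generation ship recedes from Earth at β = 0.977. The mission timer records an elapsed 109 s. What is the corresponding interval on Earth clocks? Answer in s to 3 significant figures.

γ = 1/√(1 − 0.977²) = 4.6896
Time dilation: Δt = γτ₀ = 4.6896 × 109 s = 511 s

Δt ≈ 511 s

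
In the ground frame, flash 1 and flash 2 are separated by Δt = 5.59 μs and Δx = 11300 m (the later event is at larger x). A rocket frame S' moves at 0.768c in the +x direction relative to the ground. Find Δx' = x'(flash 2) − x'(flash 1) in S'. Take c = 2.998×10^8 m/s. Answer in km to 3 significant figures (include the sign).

γ = 1/√(1 − 0.768²) = 1.5614
Δx' = γ(Δx − vΔt) = 1.5614 × (11300 m − 0.768×(2.998×10^8 m/s)×5.59×10^-6 s)
= 1.5614 × (10013 m) = 15.6 km

Δx' ≈ 15.6 km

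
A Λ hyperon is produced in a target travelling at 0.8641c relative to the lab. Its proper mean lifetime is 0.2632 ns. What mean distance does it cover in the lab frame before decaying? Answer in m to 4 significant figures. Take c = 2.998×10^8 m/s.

d ≈ 0.1355 m

γ = 1/√(1 − 0.8641²) = 1.98681
Dilated lifetime: Δt = γτ₀ = 1.98681 × 0.2632 ns = 0.522928 ns
d = vΔt = 0.8641c × 0.522928 ns = 2.59057×10^8 m/s × 5.22928×10^-10 s = 0.1355 m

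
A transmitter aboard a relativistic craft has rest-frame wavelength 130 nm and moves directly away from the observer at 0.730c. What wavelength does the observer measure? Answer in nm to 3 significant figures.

λ_obs ≈ 329 nm

Relativistic Doppler: λ_obs = λ_src √((1+β)/(1−β))
= 130 × √(1.7300/0.27000) = 130 × 2.5313 = 329 nm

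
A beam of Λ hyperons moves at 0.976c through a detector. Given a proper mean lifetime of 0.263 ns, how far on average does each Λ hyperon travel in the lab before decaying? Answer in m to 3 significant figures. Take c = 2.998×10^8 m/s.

γ = 1/√(1 − 0.976²) = 4.5920
Dilated lifetime: Δt = γτ₀ = 4.5920 × 0.263 ns = 1.2077 ns
d = vΔt = 0.976c × 1.2077 ns = 2.9260×10^8 m/s × 1.2077×10^-9 s = 0.353 m

d ≈ 0.353 m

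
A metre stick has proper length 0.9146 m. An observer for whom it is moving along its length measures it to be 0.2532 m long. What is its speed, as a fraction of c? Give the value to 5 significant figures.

β ≈ 0.96092

γ = L₀/L = 0.9146/0.2532 = 3.612164
β = √(1 − 1/γ²) = 0.96092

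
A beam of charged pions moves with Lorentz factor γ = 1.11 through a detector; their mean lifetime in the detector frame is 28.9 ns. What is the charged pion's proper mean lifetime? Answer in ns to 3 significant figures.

γ = 1.11 (given)
Proper time: τ₀ = Δt/γ = 28.9/1.11 = 26.0 ns

τ₀ ≈ 26.0 ns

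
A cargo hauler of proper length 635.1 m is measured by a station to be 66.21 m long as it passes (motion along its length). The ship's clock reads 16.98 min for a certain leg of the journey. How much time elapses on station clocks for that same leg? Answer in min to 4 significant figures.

Length contraction ⇒ γ = L₀/L = 635.1/66.21 = 9.59221
Time dilation: Δt = γτ₀ = 9.59221 × 16.98 min = 162.9 min

Δt ≈ 162.9 min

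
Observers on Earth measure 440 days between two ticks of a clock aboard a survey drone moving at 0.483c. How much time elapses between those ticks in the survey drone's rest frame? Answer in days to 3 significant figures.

γ = 1/√(1 − 0.483²) = 1.1420
Proper time: τ₀ = Δt/γ = 440/1.1420 = 385 days

τ₀ ≈ 385 days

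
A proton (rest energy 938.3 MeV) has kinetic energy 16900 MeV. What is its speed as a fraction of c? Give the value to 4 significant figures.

γ = 1 + K/(m₀c²) = 1 + 16900/938.3 = 19.0113
β = √(1 − 1/γ²) = 0.9986

β ≈ 0.9986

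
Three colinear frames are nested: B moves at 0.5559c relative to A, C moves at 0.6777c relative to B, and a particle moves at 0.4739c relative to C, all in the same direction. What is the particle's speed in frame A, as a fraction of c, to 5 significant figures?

Compose boost 2: (0.6777 + 0.5559)/(1 + 0.6777×0.5559) = 1.2336/1.376733 = 0.8960340
Compose boost 3: (0.4739 + 0.8960340)/(1 + 0.4739×0.8960340) = 1.369934/1.424631 = 0.96161

u ≈ 0.96161c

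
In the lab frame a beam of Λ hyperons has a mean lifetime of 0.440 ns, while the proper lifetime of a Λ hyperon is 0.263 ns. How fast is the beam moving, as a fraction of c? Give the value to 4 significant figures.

γ = Δt/τ₀ = 0.440/0.263 = 1.67300
β = √(1 − 1/γ²) = √(1 − 1/1.67300²) = 0.8017

β ≈ 0.8017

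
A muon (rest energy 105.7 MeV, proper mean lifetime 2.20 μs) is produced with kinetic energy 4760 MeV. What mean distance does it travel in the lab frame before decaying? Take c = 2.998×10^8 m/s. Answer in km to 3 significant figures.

γ = 1 + K/(m₀c²) = 1 + 4760/105.7 = 46.033
β = √(1 − 1/γ²) = 0.99976
Dilated lifetime: γτ₀ = 46.033 × 2.20 μs = 101.27 μs
d = βc·γτ₀ = 0.99976 × (2.998×10^8 m/s) × 0.00010127 s = 30.4 km

d ≈ 30.4 km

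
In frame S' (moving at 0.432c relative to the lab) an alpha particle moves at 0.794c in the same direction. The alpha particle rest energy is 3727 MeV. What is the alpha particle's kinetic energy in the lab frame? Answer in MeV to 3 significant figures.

u_lab = (0.794 + 0.432)/(1 + 0.794×0.432) = 0.912876
γ = 1/√(1 − 0.912876²) = 2.4496
K = (γ − 1)m₀c² = (2.4496 − 1) × 3727 = 1.4496 × 3727 = 5400 MeV

K ≈ 5400 MeV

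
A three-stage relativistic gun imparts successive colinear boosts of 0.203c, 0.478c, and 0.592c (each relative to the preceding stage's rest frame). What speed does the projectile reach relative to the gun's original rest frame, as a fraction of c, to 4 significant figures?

Compose boost 2: (0.478 + 0.203)/(1 + 0.478×0.203) = 0.6810/1.09703 = 0.620765
Compose boost 3: (0.592 + 0.620765)/(1 + 0.592×0.620765) = 1.21276/1.36749 = 0.8869

u ≈ 0.8869c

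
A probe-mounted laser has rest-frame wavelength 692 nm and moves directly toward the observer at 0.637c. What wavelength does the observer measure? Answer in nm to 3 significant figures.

Relativistic Doppler: λ_obs = λ_src √((1−β)/(1+β))
= 692 × √(0.36300/1.6370) = 692 × 0.47090 = 326 nm

λ_obs ≈ 326 nm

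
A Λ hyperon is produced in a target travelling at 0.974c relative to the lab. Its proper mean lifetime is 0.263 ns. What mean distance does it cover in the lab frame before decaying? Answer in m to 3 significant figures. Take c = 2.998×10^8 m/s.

d ≈ 0.339 m

γ = 1/√(1 − 0.974²) = 4.4141
Dilated lifetime: Δt = γτ₀ = 4.4141 × 0.263 ns = 1.1609 ns
d = vΔt = 0.974c × 1.1609 ns = 2.9201×10^8 m/s × 1.1609×10^-9 s = 0.339 m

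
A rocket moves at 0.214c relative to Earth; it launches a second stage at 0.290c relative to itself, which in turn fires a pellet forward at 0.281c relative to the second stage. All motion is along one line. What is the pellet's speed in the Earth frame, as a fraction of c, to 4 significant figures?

Compose boost 2: (0.290 + 0.214)/(1 + 0.290×0.214) = 0.5040/1.06206 = 0.474549
Compose boost 3: (0.281 + 0.474549)/(1 + 0.281×0.474549) = 0.755549/1.13335 = 0.6667

u ≈ 0.6667c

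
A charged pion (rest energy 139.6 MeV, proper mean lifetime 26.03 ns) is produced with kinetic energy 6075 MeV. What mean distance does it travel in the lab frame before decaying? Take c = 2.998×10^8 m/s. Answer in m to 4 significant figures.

d ≈ 347.3 m

γ = 1 + K/(m₀c²) = 1 + 6075/139.6 = 44.5172
β = √(1 − 1/γ²) = 0.999748
Dilated lifetime: γτ₀ = 44.5172 × 26.03 ns = 1158.78 ns
d = βc·γτ₀ = 0.999748 × (2.998×10^8 m/s) × 1.15878×10^-6 s = 347.3 m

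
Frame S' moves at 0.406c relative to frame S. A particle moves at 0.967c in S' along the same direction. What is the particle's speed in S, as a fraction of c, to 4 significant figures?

Relativistic velocity addition: u = (u' + v)/(1 + u'v/c²)
= (0.967 + 0.406)/(1 + 0.967×0.406) = 1.373/1.39260 = 0.9859

u ≈ 0.9859c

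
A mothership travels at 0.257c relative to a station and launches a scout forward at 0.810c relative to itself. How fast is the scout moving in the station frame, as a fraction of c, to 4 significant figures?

u ≈ 0.8832c

Compose boost 2: (0.810 + 0.257)/(1 + 0.810×0.257) = 1.067/1.20817 = 0.8832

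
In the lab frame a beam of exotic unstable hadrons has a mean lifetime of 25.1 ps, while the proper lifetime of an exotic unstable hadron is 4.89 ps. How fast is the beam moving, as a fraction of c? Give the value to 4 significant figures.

γ = Δt/τ₀ = 25.1/4.89 = 5.13292
β = √(1 − 1/γ²) = √(1 − 1/5.13292²) = 0.9808

β ≈ 0.9808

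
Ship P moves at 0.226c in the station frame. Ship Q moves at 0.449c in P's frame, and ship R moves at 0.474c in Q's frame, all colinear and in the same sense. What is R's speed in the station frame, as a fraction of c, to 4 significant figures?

u ≈ 0.8422c

Compose boost 2: (0.449 + 0.226)/(1 + 0.449×0.226) = 0.6750/1.10147 = 0.612815
Compose boost 3: (0.474 + 0.612815)/(1 + 0.474×0.612815) = 1.08682/1.29047 = 0.8422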